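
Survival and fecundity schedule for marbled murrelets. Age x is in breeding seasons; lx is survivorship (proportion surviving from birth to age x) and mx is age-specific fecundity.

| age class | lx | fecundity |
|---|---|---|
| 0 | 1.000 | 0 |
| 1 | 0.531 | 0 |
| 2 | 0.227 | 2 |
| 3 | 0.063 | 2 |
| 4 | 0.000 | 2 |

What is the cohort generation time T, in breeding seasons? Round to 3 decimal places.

2.217

lx·mx: 0, 0, 0.454, 0.126, 0 → R0 = 0.58
x·lx·mx: 0, 0, 0.908, 0.378, 0 → Σ = 1.286
T = 1.286 / 0.58 = 2.217241… → 2.217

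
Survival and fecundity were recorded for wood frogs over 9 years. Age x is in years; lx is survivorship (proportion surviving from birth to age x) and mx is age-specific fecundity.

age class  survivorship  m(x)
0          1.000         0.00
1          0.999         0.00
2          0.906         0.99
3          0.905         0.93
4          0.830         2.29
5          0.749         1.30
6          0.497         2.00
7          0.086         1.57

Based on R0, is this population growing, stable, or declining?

growing

R0 = Σ lx·mx = 0 + 0 + 0.89694 + 0.84165 + 1.9007 + 0.9737 + 0.994 + 0.13502 = 5.74201
R0 > 1, so the population is growing.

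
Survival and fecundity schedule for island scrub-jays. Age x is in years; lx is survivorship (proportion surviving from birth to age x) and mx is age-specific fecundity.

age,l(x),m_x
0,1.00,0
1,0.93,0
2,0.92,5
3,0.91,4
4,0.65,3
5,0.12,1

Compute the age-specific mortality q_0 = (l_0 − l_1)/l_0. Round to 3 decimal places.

q_0 = (l_0 − l_1) / l_0 = (1 − 0.93) / 1
     = 0.07 / 1 = 0.07 → 0.070

0.070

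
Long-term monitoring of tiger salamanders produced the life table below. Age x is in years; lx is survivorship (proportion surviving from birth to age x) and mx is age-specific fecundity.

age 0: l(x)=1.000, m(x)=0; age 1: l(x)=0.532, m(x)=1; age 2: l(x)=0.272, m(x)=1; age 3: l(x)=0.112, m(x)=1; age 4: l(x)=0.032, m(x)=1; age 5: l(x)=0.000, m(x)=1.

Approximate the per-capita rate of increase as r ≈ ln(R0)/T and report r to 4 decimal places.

-0.0329

R0 = Σ lx·mx = 0 + 0.532 + 0.272 + 0.112 + 0.032 + 0 = 0.948
Σ x·lx·mx = 1.54; T = 1.54/0.948 = 1.62447…
r ≈ ln(R0)/T = ln(0.948)/1.62447… = -0.032873… → -0.0329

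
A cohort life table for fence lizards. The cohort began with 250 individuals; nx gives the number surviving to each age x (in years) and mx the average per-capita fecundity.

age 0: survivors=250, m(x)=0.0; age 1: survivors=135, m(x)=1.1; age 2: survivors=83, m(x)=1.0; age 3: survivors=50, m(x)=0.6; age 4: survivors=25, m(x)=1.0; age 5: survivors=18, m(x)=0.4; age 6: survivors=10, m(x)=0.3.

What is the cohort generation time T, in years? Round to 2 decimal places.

lx = nx/n0 = nx/250: 1, 0.54, 0.332, 0.2, 0.1, 0.072, 0.04
lx·mx: 0, 0.594, 0.332, 0.12, 0.1, 0.0288, 0.012 → R0 = 1.1868
x·lx·mx: 0, 0.594, 0.664, 0.36, 0.4, 0.144, 0.072 → Σ = 2.234
T = 2.234 / 1.1868 = 1.882373… → 1.88

1.88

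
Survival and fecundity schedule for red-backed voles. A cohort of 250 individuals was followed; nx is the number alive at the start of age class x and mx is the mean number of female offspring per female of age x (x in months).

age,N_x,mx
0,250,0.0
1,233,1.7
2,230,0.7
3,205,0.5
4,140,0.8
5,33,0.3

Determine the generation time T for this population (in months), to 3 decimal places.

1.949

lx = nx/n0 = nx/250: 1, 0.932, 0.92, 0.82, 0.56, 0.132
lx·mx: 0, 1.5844, 0.644, 0.41, 0.448, 0.0396 → R0 = 3.126
x·lx·mx: 0, 1.5844, 1.288, 1.23, 1.792, 0.198 → Σ = 6.0924
T = 6.0924 / 3.126 = 1.948944… → 1.949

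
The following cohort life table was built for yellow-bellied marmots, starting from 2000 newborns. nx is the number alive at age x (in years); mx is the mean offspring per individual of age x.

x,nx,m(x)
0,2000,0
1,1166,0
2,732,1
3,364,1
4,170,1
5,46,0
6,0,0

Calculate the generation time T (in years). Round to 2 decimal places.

2.56

lx = nx/n0 = nx/2000: 1, 0.583, 0.366, 0.182, 0.085, 0.023, 0
lx·mx: 0, 0, 0.366, 0.182, 0.085, 0, 0 → R0 = 0.633
x·lx·mx: 0, 0, 0.732, 0.546, 0.34, 0, 0 → Σ = 1.618
T = 1.618 / 0.633 = 2.556082… → 2.56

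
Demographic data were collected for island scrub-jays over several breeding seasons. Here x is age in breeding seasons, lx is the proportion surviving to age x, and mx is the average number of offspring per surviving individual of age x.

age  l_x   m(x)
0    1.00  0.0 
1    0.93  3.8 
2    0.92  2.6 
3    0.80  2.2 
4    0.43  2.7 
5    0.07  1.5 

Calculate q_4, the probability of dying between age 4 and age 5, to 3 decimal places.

q_4 = (l_4 − l_5) / l_4 = (0.43 − 0.07) / 0.43
     = 0.36 / 0.43 = 0.837209… → 0.837

0.837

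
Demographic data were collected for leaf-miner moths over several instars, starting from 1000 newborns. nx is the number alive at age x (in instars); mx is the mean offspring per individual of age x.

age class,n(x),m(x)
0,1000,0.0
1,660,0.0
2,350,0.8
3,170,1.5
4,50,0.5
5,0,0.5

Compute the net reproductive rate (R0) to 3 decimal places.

lx = nx/n0 = nx/1000: 1, 0.66, 0.35, 0.17, 0.05, 0
lx·mx by age: 0, 0, 0.28, 0.255, 0.025, 0
R0 = Σ lx·mx = 0.56 → 0.560

0.560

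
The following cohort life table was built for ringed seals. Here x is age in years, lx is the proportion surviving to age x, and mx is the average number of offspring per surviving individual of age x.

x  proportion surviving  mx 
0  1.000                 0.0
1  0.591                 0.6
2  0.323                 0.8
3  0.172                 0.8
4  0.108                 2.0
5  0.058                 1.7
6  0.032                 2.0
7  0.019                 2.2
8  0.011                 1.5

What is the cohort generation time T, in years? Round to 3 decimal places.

2.905

lx·mx: 0, 0.3546, 0.2584, 0.1376, 0.216, 0.0986, 0.064, 0.0418, 0.0165 → R0 = 1.1875
x·lx·mx: 0, 0.3546, 0.5168, 0.4128, 0.864, 0.493, 0.384, 0.2926, 0.132 → Σ = 3.4498
T = 3.4498 / 1.1875 = 2.905095… → 2.905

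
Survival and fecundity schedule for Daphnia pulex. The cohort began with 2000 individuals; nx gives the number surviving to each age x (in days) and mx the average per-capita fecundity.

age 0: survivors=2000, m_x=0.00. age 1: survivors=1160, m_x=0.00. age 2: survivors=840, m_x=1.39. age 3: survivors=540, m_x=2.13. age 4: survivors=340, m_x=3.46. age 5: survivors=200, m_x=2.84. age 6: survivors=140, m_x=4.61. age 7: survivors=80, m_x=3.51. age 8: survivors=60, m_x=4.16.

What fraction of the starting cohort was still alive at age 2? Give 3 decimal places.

l_2 = n_2/n_0 = 840/2000 = 0.42 → 0.420

0.420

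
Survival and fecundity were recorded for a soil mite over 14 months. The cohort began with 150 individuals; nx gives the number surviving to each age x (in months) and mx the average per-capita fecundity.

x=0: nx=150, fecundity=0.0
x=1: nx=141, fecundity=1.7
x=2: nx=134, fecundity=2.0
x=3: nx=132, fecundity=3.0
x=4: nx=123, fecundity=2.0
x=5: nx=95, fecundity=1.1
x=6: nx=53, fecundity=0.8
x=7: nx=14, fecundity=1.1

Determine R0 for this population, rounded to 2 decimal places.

8.75

lx = nx/n0 = nx/150: 1, 0.94, 0.89333…, 0.88, 0.82, 0.63333…, 0.35333…, 0.09333…
lx·mx by age: 0, 1.598, 1.786667…, 2.64, 1.64, 0.696667…, 0.282667…, 0.102667…
R0 = Σ lx·mx = 8.746667… → 8.75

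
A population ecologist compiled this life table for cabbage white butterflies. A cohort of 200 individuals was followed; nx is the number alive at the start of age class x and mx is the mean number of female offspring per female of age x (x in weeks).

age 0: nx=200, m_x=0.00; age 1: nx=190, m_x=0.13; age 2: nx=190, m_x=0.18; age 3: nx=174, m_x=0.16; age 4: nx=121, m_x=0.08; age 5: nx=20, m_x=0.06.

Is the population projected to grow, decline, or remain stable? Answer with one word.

lx = nx/n0 = nx/200: 1, 0.95, 0.95, 0.87, 0.605, 0.1
R0 = Σ lx·mx = 0 + 0.1235 + 0.171 + 0.1392 + 0.0484 + 0.006 = 0.4881
R0 < 1, so the population is declining.

declining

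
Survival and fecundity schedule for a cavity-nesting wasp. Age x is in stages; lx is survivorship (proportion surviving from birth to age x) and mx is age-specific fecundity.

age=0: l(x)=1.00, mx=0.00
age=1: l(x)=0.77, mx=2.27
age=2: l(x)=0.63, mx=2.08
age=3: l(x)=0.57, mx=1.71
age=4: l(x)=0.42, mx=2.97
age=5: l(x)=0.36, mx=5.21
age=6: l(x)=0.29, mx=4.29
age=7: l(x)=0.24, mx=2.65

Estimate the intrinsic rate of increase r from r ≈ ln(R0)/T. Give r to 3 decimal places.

0.592

R0 = Σ lx·mx = 0 + 1.7479 + 1.3104 + 0.9747 + 1.2474 + 1.8756 + 1.2441 + 0.636 = 9.0361
Σ x·lx·mx = 33.577; T = 33.577/9.0361 = 3.71587…
r ≈ ln(R0)/T = ln(9.0361)/3.71587… = 0.59239… → 0.592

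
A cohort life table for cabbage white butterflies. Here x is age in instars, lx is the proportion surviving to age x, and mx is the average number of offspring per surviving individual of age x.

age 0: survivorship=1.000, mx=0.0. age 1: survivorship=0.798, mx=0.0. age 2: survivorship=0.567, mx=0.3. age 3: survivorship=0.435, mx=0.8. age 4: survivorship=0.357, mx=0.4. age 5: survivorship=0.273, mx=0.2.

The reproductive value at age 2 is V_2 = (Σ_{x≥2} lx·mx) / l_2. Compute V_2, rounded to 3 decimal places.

1.262

lx·mx for x ≥ 2: 0.1701, 0.348, 0.1428, 0.0546 → sum = 0.7155
V_2 = 0.7155 / l_2 = 0.7155 / 0.567 = 1.261905… → 1.262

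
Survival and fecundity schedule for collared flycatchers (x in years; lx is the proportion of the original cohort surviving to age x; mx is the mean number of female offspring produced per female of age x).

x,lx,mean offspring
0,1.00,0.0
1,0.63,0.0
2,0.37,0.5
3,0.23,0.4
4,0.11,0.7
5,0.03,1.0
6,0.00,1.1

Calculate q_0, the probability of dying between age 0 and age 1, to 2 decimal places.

q_0 = (l_0 − l_1) / l_0 = (1 − 0.63) / 1
     = 0.37 / 1 = 0.37 → 0.37

0.37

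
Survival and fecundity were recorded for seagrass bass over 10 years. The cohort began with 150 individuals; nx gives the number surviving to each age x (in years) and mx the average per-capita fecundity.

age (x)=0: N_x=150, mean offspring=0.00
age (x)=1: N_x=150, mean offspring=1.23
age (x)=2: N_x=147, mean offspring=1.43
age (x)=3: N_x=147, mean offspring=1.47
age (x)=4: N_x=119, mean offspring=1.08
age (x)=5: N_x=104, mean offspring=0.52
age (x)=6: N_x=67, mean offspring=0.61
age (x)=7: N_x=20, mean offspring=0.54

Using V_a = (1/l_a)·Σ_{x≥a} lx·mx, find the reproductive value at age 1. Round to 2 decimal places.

lx = nx/n0 = nx/150: 1, 1, 0.98, 0.98, 0.79333…, 0.69333…, 0.44667…, 0.13333…
lx·mx for x ≥ 1: 1.23, 1.4014, 1.4406, 0.8568…, 0.360533…, 0.272467…, 0.072… → sum = 5.6338…
V_1 = 5.6338… / l_1 = 5.6338… / 1 = 5.6338… → 5.63

5.63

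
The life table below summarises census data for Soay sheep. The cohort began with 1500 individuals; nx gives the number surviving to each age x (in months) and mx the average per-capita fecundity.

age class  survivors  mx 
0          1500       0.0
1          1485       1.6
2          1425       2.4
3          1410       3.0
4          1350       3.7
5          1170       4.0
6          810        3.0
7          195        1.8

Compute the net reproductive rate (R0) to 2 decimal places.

14.99

lx = nx/n0 = nx/1500: 1, 0.99, 0.95, 0.94, 0.9, 0.78, 0.54, 0.13
lx·mx by age: 0, 1.584, 2.28, 2.82, 3.33, 3.12, 1.62, 0.234
R0 = Σ lx·mx = 14.988 → 14.99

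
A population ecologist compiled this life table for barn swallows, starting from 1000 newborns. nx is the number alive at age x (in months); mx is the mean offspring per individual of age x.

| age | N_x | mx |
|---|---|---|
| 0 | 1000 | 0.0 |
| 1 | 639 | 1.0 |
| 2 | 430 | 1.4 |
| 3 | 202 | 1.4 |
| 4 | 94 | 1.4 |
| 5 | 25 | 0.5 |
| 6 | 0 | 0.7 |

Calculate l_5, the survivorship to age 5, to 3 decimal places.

l_5 = n_5/n_0 = 25/1000 = 0.025 → 0.025

0.025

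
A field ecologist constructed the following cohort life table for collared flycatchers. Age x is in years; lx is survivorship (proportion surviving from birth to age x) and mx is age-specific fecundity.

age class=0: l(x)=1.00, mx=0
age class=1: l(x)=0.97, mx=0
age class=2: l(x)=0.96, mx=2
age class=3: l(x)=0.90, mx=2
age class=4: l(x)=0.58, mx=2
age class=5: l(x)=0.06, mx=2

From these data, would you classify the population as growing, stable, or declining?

R0 = Σ lx·mx = 0 + 0 + 1.92 + 1.8 + 1.16 + 0.12 = 5
R0 > 1, so the population is growing.

growing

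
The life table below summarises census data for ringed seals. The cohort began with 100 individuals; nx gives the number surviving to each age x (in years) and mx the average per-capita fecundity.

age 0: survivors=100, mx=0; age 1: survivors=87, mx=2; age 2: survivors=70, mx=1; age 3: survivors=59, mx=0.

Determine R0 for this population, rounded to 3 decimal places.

2.440

lx = nx/n0 = nx/100: 1, 0.87, 0.7, 0.59
lx·mx by age: 0, 1.74, 0.7, 0
R0 = Σ lx·mx = 2.44 → 2.440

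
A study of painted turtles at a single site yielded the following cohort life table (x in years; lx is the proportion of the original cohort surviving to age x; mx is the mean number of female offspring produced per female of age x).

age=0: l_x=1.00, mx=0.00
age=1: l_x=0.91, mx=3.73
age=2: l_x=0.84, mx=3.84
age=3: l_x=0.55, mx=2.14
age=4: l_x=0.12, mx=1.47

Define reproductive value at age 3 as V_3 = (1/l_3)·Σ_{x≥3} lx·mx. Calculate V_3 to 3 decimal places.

2.461

lx·mx for x ≥ 3: 1.177, 0.1764 → sum = 1.3534
V_3 = 1.3534 / l_3 = 1.3534 / 0.55 = 2.460727… → 2.461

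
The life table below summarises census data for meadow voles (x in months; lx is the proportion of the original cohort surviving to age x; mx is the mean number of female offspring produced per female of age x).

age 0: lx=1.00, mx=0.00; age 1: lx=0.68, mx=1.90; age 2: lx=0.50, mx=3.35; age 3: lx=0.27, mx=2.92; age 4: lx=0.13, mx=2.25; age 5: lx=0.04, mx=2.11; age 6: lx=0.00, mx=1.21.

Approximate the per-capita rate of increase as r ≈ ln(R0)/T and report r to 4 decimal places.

R0 = Σ lx·mx = 0 + 1.292 + 1.675 + 0.7884 + 0.2925 + 0.0844 + 0 = 4.1323
Σ x·lx·mx = 8.5992; T = 8.5992/4.1323 = 2.08097…
r ≈ ln(R0)/T = ln(4.1323)/2.08097… = 0.681813… → 0.6818

0.6818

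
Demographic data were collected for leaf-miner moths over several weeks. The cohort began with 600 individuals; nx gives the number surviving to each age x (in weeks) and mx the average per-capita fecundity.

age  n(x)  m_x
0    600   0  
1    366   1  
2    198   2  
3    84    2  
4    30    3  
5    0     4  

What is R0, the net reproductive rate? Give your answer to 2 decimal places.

lx = nx/n0 = nx/600: 1, 0.61, 0.33, 0.14, 0.05, 0
lx·mx by age: 0, 0.61, 0.66, 0.28, 0.15, 0
R0 = Σ lx·mx = 1.7 → 1.70

1.70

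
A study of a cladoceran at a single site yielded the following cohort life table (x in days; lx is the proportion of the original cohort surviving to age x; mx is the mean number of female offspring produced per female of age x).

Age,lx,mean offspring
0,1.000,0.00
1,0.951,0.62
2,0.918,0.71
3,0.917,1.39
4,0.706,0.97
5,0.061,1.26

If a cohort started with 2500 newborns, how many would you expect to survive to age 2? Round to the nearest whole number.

Expected survivors = N0 · l_2 = 2500 × 0.918 = 2295 → 2295

2295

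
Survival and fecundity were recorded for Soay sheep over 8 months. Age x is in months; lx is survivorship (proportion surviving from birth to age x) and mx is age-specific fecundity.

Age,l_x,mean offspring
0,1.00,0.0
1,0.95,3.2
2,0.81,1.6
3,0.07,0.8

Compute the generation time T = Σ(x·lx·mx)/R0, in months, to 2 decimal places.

1.32

lx·mx: 0, 3.04, 1.296, 0.056 → R0 = 4.392
x·lx·mx: 0, 3.04, 2.592, 0.168 → Σ = 5.8
T = 5.8 / 4.392 = 1.320583… → 1.32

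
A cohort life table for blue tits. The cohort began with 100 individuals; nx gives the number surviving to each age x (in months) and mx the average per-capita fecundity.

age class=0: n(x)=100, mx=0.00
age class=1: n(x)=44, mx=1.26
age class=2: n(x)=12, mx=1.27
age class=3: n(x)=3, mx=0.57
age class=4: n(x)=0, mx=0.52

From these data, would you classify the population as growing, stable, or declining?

declining

lx = nx/n0 = nx/100: 1, 0.44, 0.12, 0.03, 0
R0 = Σ lx·mx = 0 + 0.5544 + 0.1524 + 0.0171 + 0 = 0.7239
R0 < 1, so the population is declining.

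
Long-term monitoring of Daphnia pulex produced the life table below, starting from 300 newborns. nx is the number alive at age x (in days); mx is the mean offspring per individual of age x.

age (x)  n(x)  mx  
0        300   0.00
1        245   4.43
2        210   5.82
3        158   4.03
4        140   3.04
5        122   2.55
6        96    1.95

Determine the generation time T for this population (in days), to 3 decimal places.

lx = nx/n0 = nx/300: 1, 0.81667…, 0.7, 0.52667…, 0.46667…, 0.40667…, 0.32
lx·mx: 0, 3.617833…, 4.074, 2.122467…, 1.418667…, 1.037…, 0.624 → R0 = 12.893967…
x·lx·mx: 0, 3.617833…, 8.148, 6.3674…, 5.674667…, 5.185…, 3.744 → Σ = 32.7369…
T = 32.7369… / 12.893967… = 2.538932… → 2.539

2.539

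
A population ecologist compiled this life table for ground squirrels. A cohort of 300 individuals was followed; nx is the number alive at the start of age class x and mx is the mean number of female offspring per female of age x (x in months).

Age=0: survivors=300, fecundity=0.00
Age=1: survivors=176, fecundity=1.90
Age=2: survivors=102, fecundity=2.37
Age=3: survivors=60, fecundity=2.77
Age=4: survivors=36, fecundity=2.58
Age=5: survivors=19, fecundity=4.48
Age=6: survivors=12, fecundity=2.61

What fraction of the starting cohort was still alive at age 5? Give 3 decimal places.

l_5 = n_5/n_0 = 19/300 = 0.063333… → 0.063

0.063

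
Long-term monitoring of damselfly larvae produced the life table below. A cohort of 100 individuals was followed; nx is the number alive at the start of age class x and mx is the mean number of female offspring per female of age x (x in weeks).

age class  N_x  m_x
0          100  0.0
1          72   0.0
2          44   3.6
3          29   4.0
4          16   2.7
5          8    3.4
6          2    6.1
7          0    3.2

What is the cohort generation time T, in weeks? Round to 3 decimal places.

lx = nx/n0 = nx/100: 1, 0.72, 0.44, 0.29, 0.16, 0.08, 0.02, 0
lx·mx: 0, 0, 1.584, 1.16, 0.432, 0.272, 0.122, 0 → R0 = 3.57
x·lx·mx: 0, 0, 3.168, 3.48, 1.728, 1.36, 0.732, 0 → Σ = 10.468
T = 10.468 / 3.57 = 2.932213… → 2.932

2.932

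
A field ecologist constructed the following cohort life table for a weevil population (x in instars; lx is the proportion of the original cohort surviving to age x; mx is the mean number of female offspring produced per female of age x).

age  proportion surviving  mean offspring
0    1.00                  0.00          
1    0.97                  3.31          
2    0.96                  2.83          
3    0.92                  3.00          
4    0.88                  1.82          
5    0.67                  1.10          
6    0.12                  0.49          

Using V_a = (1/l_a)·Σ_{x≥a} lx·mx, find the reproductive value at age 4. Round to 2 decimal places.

lx·mx for x ≥ 4: 1.6016, 0.737, 0.0588 → sum = 2.3974
V_4 = 2.3974 / l_4 = 2.3974 / 0.88 = 2.724318… → 2.72

2.72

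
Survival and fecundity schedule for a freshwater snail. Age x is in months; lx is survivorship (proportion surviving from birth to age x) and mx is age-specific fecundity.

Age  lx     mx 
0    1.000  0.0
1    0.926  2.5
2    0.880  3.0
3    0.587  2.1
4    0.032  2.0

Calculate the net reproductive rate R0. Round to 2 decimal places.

lx·mx by age: 0, 2.315, 2.64, 1.2327, 0.064
R0 = Σ lx·mx = 6.2517 → 6.25

6.25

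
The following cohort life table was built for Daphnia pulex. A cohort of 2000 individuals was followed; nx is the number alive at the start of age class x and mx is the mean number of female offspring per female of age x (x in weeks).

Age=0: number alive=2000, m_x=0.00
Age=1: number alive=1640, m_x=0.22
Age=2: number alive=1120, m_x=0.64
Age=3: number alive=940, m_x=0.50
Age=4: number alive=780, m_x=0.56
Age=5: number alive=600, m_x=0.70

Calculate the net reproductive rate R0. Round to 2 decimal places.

lx = nx/n0 = nx/2000: 1, 0.82, 0.56, 0.47, 0.39, 0.3
lx·mx by age: 0, 0.1804, 0.3584, 0.235, 0.2184, 0.21
R0 = Σ lx·mx = 1.2022 → 1.20

1.20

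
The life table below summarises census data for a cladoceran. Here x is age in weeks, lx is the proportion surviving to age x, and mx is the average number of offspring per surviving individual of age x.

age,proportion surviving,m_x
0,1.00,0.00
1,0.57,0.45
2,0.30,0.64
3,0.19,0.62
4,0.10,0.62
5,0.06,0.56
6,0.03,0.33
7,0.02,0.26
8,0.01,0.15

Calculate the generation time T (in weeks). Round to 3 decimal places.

2.237

lx·mx: 0, 0.2565, 0.192, 0.1178, 0.062, 0.0336, 0.0099, 0.0052, 0.0015 → R0 = 0.6785
x·lx·mx: 0, 0.2565, 0.384, 0.3534, 0.248, 0.168, 0.0594, 0.0364, 0.012 → Σ = 1.5177
T = 1.5177 / 0.6785 = 2.236846… → 2.237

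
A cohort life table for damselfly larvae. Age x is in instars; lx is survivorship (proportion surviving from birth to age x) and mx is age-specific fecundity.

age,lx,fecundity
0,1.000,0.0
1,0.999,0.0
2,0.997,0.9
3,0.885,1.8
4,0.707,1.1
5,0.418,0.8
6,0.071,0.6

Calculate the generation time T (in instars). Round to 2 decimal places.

lx·mx: 0, 0, 0.8973, 1.593, 0.7777, 0.3344, 0.0426 → R0 = 3.645
x·lx·mx: 0, 0, 1.7946, 4.779, 3.1108, 1.672, 0.2556 → Σ = 11.612
T = 11.612 / 3.645 = 3.185734… → 3.19

3.19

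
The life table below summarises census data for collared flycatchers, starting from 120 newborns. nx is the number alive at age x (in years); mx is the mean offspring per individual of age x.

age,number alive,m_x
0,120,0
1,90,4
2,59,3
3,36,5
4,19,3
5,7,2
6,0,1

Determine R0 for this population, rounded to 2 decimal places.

lx = nx/n0 = nx/120: 1, 0.75, 0.49167…, 0.3, 0.15833…, 0.05833…, 0
lx·mx by age: 0, 3, 1.475…, 1.5, 0.475…, 0.116667…, 0
R0 = Σ lx·mx = 6.566667… → 6.57

6.57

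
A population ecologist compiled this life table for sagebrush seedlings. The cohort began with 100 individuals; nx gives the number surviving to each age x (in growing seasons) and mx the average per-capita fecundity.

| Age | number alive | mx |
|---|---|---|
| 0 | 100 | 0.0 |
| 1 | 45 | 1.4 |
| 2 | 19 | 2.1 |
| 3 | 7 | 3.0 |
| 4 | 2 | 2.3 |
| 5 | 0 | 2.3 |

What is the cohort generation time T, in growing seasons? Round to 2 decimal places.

1.74

lx = nx/n0 = nx/100: 1, 0.45, 0.19, 0.07, 0.02, 0
lx·mx: 0, 0.63, 0.399, 0.21, 0.046, 0 → R0 = 1.285
x·lx·mx: 0, 0.63, 0.798, 0.63, 0.184, 0 → Σ = 2.242
T = 2.242 / 1.285 = 1.744747… → 1.74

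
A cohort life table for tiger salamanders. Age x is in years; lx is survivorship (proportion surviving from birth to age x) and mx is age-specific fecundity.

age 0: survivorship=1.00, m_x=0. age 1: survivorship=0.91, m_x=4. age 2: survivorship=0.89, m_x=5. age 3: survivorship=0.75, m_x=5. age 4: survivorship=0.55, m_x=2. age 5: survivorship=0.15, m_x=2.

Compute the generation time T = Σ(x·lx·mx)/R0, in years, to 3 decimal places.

2.242

lx·mx: 0, 3.64, 4.45, 3.75, 1.1, 0.3 → R0 = 13.24
x·lx·mx: 0, 3.64, 8.9, 11.25, 4.4, 1.5 → Σ = 29.69
T = 29.69 / 13.24 = 2.242447… → 2.242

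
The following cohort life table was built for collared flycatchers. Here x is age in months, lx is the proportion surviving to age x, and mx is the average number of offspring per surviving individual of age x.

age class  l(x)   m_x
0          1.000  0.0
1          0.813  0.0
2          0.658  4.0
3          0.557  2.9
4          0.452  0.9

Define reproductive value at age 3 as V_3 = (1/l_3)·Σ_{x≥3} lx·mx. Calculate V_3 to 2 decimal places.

3.63

lx·mx for x ≥ 3: 1.6153, 0.4068 → sum = 2.0221
V_3 = 2.0221 / l_3 = 2.0221 / 0.557 = 3.630341… → 3.63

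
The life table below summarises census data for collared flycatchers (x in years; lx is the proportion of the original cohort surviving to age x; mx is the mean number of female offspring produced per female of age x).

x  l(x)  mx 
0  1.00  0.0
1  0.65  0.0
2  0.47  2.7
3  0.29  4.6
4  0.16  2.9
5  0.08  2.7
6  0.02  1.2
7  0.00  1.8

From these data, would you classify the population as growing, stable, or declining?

R0 = Σ lx·mx = 0 + 0 + 1.269 + 1.334 + 0.464 + 0.216 + 0.024 + 0 = 3.307
R0 > 1, so the population is growing.

growing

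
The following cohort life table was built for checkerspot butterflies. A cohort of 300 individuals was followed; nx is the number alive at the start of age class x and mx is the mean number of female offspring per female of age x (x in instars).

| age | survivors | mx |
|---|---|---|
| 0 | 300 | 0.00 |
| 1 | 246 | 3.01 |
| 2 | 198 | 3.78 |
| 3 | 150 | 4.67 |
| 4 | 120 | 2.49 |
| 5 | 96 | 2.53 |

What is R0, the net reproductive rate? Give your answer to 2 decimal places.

lx = nx/n0 = nx/300: 1, 0.82, 0.66, 0.5, 0.4, 0.32
lx·mx by age: 0, 2.4682, 2.4948, 2.335, 0.996, 0.8096
R0 = Σ lx·mx = 9.1036 → 9.10

9.10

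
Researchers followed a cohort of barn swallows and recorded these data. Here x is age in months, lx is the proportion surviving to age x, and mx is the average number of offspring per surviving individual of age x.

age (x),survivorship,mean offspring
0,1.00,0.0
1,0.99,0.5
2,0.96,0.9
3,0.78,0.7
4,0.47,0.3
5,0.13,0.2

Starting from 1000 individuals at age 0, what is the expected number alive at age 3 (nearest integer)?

780

Expected survivors = N0 · l_3 = 1000 × 0.78 = 780 → 780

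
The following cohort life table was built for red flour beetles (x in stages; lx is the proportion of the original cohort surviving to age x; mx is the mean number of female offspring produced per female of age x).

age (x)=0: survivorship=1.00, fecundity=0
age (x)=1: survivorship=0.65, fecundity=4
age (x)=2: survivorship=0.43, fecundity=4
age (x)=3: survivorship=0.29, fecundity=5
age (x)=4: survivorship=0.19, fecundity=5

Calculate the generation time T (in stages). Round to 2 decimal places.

2.11

lx·mx: 0, 2.6, 1.72, 1.45, 0.95 → R0 = 6.72
x·lx·mx: 0, 2.6, 3.44, 4.35, 3.8 → Σ = 14.19
T = 14.19 / 6.72 = 2.111607… → 2.11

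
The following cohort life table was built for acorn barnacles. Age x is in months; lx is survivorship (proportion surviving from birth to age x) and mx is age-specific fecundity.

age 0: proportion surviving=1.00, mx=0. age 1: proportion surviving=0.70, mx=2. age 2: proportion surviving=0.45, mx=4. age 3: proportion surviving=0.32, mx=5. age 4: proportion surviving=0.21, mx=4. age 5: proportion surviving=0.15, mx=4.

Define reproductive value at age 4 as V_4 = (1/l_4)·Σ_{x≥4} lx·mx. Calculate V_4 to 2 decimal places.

lx·mx for x ≥ 4: 0.84, 0.6 → sum = 1.44
V_4 = 1.44 / l_4 = 1.44 / 0.21 = 6.857143… → 6.86

6.86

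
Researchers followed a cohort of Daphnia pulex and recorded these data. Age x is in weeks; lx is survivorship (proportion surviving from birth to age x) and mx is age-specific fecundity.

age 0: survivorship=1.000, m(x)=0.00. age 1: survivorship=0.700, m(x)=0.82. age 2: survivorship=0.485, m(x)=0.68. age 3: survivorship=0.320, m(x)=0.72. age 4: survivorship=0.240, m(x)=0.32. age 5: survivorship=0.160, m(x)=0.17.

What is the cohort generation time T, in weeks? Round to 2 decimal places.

1.91

lx·mx: 0, 0.574, 0.3298, 0.2304, 0.0768, 0.0272 → R0 = 1.2382
x·lx·mx: 0, 0.574, 0.6596, 0.6912, 0.3072, 0.136 → Σ = 2.368
T = 2.368 / 1.2382 = 1.912454… → 1.91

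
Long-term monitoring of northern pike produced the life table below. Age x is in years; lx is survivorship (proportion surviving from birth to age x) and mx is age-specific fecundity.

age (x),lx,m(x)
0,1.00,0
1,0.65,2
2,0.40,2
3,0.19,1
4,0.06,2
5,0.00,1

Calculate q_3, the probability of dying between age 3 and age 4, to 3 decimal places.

q_3 = (l_3 − l_4) / l_3 = (0.19 − 0.06) / 0.19
     = 0.13 / 0.19 = 0.684211… → 0.684

0.684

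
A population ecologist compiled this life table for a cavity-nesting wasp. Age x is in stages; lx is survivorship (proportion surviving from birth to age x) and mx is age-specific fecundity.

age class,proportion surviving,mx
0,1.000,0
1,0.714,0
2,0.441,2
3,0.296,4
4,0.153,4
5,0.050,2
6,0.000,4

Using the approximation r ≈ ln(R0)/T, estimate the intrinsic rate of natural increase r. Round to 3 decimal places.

R0 = Σ lx·mx = 0 + 0 + 0.882 + 1.184 + 0.612 + 0.1 + 0 = 2.778
Σ x·lx·mx = 8.264; T = 8.264/2.778 = 2.9748…
r ≈ ln(R0)/T = ln(2.778)/2.9748… = 0.34346… → 0.343

0.343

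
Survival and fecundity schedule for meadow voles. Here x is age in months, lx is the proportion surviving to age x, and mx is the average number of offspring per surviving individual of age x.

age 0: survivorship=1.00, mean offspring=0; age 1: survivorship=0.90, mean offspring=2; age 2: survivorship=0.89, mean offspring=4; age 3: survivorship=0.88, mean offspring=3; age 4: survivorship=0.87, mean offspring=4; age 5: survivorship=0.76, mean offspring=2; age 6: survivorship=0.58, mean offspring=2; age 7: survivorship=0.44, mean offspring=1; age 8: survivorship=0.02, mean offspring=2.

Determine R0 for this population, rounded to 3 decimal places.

lx·mx by age: 0, 1.8, 3.56, 2.64, 3.48, 1.52, 1.16, 0.44, 0.04
R0 = Σ lx·mx = 14.64 → 14.640

14.640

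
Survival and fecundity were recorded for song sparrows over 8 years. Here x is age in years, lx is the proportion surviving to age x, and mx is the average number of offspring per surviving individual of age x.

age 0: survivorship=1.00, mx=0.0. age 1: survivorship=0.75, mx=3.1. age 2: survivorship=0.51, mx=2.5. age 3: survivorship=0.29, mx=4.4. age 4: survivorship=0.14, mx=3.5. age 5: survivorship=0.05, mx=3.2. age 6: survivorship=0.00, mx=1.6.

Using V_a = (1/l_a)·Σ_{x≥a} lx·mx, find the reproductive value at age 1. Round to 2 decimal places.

7.37

lx·mx for x ≥ 1: 2.325, 1.275, 1.276, 0.49, 0.16, 0 → sum = 5.526
V_1 = 5.526 / l_1 = 5.526 / 0.75 = 7.368 → 7.37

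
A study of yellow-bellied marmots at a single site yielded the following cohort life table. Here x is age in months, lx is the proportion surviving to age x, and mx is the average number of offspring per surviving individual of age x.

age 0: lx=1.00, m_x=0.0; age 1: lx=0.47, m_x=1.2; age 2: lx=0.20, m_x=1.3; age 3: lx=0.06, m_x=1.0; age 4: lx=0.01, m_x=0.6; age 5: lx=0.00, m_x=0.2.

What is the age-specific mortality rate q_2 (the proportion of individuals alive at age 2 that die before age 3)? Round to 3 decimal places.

0.700

q_2 = (l_2 − l_3) / l_2 = (0.2 − 0.06) / 0.2
     = 0.14 / 0.2 = 0.7 → 0.700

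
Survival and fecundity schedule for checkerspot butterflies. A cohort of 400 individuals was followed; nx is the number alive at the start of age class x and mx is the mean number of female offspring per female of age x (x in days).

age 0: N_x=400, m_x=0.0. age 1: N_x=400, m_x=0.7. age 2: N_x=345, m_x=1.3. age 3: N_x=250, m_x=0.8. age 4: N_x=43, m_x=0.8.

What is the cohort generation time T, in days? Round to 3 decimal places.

lx = nx/n0 = nx/400: 1, 1, 0.8625, 0.625, 0.1075
lx·mx: 0, 0.7, 1.12125, 0.5, 0.086 → R0 = 2.40725
x·lx·mx: 0, 0.7, 2.2425, 1.5, 0.344 → Σ = 4.7865
T = 4.7865 / 2.40725 = 1.988368… → 1.988

1.988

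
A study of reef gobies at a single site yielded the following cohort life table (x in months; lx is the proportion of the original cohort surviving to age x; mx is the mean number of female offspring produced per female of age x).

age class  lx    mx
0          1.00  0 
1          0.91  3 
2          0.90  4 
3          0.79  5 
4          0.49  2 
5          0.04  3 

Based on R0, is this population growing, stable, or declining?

R0 = Σ lx·mx = 0 + 2.73 + 3.6 + 3.95 + 0.98 + 0.12 = 11.38
R0 > 1, so the population is growing.

growing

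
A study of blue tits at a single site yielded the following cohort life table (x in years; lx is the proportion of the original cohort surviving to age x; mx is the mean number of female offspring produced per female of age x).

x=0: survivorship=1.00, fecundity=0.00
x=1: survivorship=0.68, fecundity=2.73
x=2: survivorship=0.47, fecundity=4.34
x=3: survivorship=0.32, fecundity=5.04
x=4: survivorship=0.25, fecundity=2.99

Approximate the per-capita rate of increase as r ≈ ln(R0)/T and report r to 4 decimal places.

0.8335

R0 = Σ lx·mx = 0 + 1.8564 + 2.0398 + 1.6128 + 0.7475 = 6.2565
Σ x·lx·mx = 13.7644; T = 13.7644/6.2565 = 2.20002…
r ≈ ln(R0)/T = ln(6.2565)/2.20002… = 0.833458… → 0.8335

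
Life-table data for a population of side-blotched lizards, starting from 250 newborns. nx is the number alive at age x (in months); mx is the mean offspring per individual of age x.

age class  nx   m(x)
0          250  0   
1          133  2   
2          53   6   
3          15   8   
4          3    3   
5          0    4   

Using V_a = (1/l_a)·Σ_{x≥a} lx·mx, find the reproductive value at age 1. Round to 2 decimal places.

lx = nx/n0 = nx/250: 1, 0.532, 0.212, 0.06, 0.012, 0
lx·mx for x ≥ 1: 1.064, 1.272, 0.48, 0.036, 0 → sum = 2.852
V_1 = 2.852 / l_1 = 2.852 / 0.532 = 5.360902… → 5.36

5.36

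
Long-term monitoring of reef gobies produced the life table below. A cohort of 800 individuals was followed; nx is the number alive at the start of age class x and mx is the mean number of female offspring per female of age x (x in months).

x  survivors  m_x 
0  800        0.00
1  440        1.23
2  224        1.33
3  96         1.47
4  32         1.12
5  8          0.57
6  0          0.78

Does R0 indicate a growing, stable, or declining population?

growing

lx = nx/n0 = nx/800: 1, 0.55, 0.28, 0.12, 0.04, 0.01, 0
R0 = Σ lx·mx = 0 + 0.6765 + 0.3724 + 0.1764 + 0.0448 + 0.0057 + 0 = 1.2758
R0 > 1, so the population is growing.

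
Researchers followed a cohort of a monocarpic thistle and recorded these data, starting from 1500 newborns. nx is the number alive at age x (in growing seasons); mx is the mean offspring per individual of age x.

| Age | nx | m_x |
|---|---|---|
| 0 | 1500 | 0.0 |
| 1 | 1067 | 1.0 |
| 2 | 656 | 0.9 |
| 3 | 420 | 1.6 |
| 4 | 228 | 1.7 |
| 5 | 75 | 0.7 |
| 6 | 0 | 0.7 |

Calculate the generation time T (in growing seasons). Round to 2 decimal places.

lx = nx/n0 = nx/1500: 1, 0.71133…, 0.43733…, 0.28, 0.152, 0.05, 0
lx·mx: 0, 0.711333…, 0.3936…, 0.448, 0.2584, 0.035, 0 → R0 = 1.846333…
x·lx·mx: 0, 0.711333…, 0.7872…, 1.344, 1.0336, 0.175, 0 → Σ = 4.051133…
T = 4.051133… / 1.846333… = 2.194151… → 2.19

2.19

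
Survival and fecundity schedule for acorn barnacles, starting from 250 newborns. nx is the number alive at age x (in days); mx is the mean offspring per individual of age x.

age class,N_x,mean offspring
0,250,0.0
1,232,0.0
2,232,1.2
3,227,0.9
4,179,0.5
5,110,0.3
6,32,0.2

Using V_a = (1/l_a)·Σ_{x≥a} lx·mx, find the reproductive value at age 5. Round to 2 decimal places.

0.36

lx = nx/n0 = nx/250: 1, 0.928, 0.928, 0.908, 0.716, 0.44, 0.128
lx·mx for x ≥ 5: 0.132, 0.0256 → sum = 0.1576
V_5 = 0.1576 / l_5 = 0.1576 / 0.44 = 0.358182… → 0.36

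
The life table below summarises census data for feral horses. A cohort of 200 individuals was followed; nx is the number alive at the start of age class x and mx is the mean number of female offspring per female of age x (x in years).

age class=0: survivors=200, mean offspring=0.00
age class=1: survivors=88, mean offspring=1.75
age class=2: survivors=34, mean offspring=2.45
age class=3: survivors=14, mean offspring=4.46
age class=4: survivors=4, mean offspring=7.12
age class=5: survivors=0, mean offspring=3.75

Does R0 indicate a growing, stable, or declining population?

lx = nx/n0 = nx/200: 1, 0.44, 0.17, 0.07, 0.02, 0
R0 = Σ lx·mx = 0 + 0.77 + 0.4165 + 0.3122 + 0.1424 + 0 = 1.6411
R0 > 1, so the population is growing.

growing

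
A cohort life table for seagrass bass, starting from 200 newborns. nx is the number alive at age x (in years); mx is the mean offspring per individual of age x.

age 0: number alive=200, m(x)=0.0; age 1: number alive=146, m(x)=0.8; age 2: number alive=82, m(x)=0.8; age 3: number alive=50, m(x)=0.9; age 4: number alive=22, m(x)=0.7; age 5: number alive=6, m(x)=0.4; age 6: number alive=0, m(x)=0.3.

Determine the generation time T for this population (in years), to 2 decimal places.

1.86

lx = nx/n0 = nx/200: 1, 0.73, 0.41, 0.25, 0.11, 0.03, 0
lx·mx: 0, 0.584, 0.328, 0.225, 0.077, 0.012, 0 → R0 = 1.226
x·lx·mx: 0, 0.584, 0.656, 0.675, 0.308, 0.06, 0 → Σ = 2.283
T = 2.283 / 1.226 = 1.862153… → 1.86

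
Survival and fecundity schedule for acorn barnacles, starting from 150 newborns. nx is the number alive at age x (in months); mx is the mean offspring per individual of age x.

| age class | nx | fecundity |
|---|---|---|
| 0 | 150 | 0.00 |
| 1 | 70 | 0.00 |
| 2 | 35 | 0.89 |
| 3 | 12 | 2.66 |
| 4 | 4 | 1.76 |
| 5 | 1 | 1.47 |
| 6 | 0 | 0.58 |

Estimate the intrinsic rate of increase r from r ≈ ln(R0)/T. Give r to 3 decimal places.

lx = nx/n0 = nx/150: 1, 0.46667…, 0.23333…, 0.08, 0.02667…, 0.00667…, 0
R0 = Σ lx·mx = 0 + 0 + 0.20767… + 0.2128 + 0.04693… + 0.0098… + 0 = 0.4772…
Σ x·lx·mx = 1.290467…; T = 1.290467…/0.4772… = 2.70425…
r ≈ ln(R0)/T = ln(0.4772…)/2.70425… = -0.27358… → -0.274

-0.274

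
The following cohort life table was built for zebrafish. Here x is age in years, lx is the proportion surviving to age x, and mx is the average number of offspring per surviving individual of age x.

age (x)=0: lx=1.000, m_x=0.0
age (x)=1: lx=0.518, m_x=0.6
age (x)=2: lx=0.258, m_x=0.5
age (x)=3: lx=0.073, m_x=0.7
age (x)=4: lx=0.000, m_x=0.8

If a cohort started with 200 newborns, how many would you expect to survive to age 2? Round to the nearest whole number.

Expected survivors = N0 · l_2 = 200 × 0.258 = 51.6 → 52

52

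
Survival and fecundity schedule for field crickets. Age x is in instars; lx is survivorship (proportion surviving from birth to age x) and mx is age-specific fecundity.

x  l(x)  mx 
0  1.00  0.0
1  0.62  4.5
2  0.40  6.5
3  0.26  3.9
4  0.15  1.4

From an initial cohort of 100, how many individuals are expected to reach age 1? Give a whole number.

62

Expected survivors = N0 · l_1 = 100 × 0.62 = 62 → 62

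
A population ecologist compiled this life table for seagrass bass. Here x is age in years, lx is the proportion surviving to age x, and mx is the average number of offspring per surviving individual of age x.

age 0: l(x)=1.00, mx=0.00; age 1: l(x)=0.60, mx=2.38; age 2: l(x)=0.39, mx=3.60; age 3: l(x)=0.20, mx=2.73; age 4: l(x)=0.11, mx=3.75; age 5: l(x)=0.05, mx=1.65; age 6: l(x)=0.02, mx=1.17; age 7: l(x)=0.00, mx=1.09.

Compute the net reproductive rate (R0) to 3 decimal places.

lx·mx by age: 0, 1.428, 1.404, 0.546, 0.4125, 0.0825, 0.0234, 0
R0 = Σ lx·mx = 3.8964 → 3.896

3.896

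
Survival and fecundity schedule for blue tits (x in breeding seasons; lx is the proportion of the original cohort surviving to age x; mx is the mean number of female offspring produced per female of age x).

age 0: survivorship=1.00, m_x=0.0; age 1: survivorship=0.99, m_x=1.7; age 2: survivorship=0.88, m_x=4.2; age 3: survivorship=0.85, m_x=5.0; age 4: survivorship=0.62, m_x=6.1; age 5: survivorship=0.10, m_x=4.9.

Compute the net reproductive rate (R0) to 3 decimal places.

lx·mx by age: 0, 1.683, 3.696, 4.25, 3.782, 0.49
R0 = Σ lx·mx = 13.901 → 13.901

13.901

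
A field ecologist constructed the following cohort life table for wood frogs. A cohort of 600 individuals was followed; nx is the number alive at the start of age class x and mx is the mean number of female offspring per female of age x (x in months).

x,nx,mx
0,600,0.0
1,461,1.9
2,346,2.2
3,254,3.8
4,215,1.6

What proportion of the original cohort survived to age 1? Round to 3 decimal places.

l_1 = n_1/n_0 = 461/600 = 0.768333… → 0.768

0.768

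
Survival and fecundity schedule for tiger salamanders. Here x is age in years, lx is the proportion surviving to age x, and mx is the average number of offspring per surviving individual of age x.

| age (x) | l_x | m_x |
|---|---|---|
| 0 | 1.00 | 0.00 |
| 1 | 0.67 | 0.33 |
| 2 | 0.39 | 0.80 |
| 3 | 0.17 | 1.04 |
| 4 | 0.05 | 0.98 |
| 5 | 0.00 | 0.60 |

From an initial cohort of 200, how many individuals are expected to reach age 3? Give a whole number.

34

Expected survivors = N0 · l_3 = 200 × 0.17 = 34 → 34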